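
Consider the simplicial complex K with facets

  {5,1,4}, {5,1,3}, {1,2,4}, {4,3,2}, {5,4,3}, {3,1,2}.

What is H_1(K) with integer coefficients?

H_1 ≅ 0.

Fix the vertex order 1 < 2 < 3 < 4 < 5 and write every simplex with vertices in increasing order. Then dim K = 2 and the simplices of K are:

  0-simplices (5): [1], [2], [3], [4], [5]
  1-simplices (9): [1,2], [1,3], [1,4], [1,5], [2,3], [2,4], [3,4], [3,5], [4,5]
  2-simplices (6): [1,2,3], [1,2,4], [1,3,5], [1,4,5], [2,3,4], [3,4,5]

giving chain groups C_0 ≅ Z^5, C_1 ≅ Z^9, C_2 ≅ Z^6.

Boundary ∂_1: C_1 → C_0 sends each edge [p,q] (with p < q) to q − p. For instance
  ∂[1,4] = [4] − [1].
This gives a 5×9 integer matrix of rank 4; reducing to Smith normal form yields diagonal entries (1,1,1,1).

Boundary ∂_2: C_2 → C_1 acts by ∂[p,q,r] = [q,r] − [p,r] + [p,q]. For instance
  ∂[1,4,5] = [4,5] − [1,5] + [1,4],
  ∂[2,3,4] = [3,4] − [2,4] + [2,3].
The resulting 9×6 matrix has rank 5, and its Smith normal form has invariant factors (1,1,1,1,1).

From H_k ≅ ker(∂_k) / im(∂_{k+1}) we obtain:

  H_1: rank ker ∂_1 − rank ∂_2 = (9 − 4) − 5 = 0, and the invariant factors of ∂_2 are all 1, so H_1 ≅ 0.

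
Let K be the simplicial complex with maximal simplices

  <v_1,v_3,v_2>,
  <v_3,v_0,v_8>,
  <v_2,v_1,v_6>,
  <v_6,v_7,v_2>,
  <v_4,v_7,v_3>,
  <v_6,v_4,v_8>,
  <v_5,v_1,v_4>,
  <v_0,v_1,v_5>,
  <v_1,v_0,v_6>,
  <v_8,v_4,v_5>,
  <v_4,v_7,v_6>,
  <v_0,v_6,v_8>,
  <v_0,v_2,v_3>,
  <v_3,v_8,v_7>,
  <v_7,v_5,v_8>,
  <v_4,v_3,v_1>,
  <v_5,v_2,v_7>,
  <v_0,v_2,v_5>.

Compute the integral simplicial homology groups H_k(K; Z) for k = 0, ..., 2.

We work with the vertex ordering v_0 < v_1 < v_2 < v_3 < v_4 < v_5 < v_6 < v_7 < v_8. The simplices of K, each written with vertices in increasing order, are:

  0-simplices (9): [v_0], [v_1], [v_2], [v_3], [v_4], [v_5], [v_6], [v_7], [v_8]
  1-simplices (27): (27 of them)
  2-simplices (18): (18 of them)

giving chain groups C_0 ≅ Z^9, C_1 ≅ Z^27, C_2 ≅ Z^18.

Boundary ∂_1: C_1 → C_0 is given by ∂[p,q] = [q] − [p]. For instance
  ∂[v_5,v_8] = [v_8] − [v_5].
As a 9×27 matrix over Z this has rank 8, with invariant factors (1,1,1,1,1,1,1,1).

The boundary map ∂_2: C_2 → C_1 sends each 2-simplex [p,q,r] to [q,r] − [p,r] + [p,q]. For instance
  ∂[v_1,v_2,v_3] = [v_2,v_3] − [v_1,v_3] + [v_1,v_2],
  ∂[v_0,v_2,v_3] = [v_2,v_3] − [v_0,v_3] + [v_0,v_2].
The resulting 27×18 matrix has rank 18, and its Smith normal form has invariant factors (1,1,1,1,1,1,1,1,1,1,1,1,1,1,1,1,1,2).

Computing H_k = (kernel of ∂_k) / (image of ∂_{k+1}):

  H_0: rank C_0 − rank ∂_1 = 9 − 8 = 1, and the invariant factors of ∂_1 are all 1, so H_0 = Z.
  H_1: rank ker ∂_1 − rank ∂_2 = (27 − 8) − 18 = 1, and ∂_2 has invariant factor 2 > 1, so H_1 = Z ⊕ Z/2.
  H_2: rank ker ∂_2 − rank ∂_3 = (18 − 18) − 0 = 0, and there is no ∂_3, so H_2 = 0.

As a check, the Euler characteristic is 9 − 27 + 18 = 0, which agrees with 1 − 1 + 0 = 0.

H_0 ≅ Z,  H_1 ≅ Z ⊕ Z/2,  H_2 = 0.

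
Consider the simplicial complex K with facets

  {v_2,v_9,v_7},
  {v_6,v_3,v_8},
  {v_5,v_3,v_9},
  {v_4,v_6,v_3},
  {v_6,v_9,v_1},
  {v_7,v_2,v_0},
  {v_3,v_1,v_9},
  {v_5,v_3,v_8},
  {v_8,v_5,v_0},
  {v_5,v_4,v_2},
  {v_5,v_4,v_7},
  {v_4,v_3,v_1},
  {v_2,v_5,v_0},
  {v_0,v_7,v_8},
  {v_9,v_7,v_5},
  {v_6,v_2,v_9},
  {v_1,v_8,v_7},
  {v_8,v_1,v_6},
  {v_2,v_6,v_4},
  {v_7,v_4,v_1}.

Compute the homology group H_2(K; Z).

Order the vertices as v_0 < v_1 < v_2 < v_3 < v_4 < v_5 < v_6 < v_7 < v_8 < v_9. Listing each simplex with vertices in this order, K has dimension 2 with simplices:

  0-simplices (10): [v_0], [v_1], [v_2], [v_3], [v_4], [v_5], [v_6], [v_7], [v_8], [v_9]
  1-simplices (30): (30 of them)
  2-simplices (20): (20 of them)

Hence C_0 ≅ Z^10, C_1 ≅ Z^30, C_2 ≅ Z^20.

The boundary map ∂_1: C_1 → C_0 sends each edge [p,q] (with p < q) to q − p.
As a 10×30 matrix over Z this has rank 9, with invariant factors (1,1,1,1,1,1,1,1,1).

Boundary ∂_2: C_2 → C_1 sends each 2-simplex [p,q,r] to [q,r] − [p,r] + [p,q]. For instance
  ∂[v_4,v_5,v_7] = [v_5,v_7] − [v_4,v_7] + [v_4,v_5],
  ∂[v_2,v_4,v_6] = [v_4,v_6] − [v_2,v_6] + [v_2,v_4].
This gives a 30×20 integer matrix of rank 20; reducing to Smith normal form yields diagonal entries (1,1,1,1,1,1,1,1,1,1,1,1,1,1,1,1,1,1,1,2).

Computing H_k = (kernel of ∂_k) / (image of ∂_{k+1}):

  H_2: rank ker ∂_2 − rank ∂_3 = (20 − 20) − 0 = 0, and there is no ∂_3, so H_2 ≅ 0.

H_2 ≅ 0.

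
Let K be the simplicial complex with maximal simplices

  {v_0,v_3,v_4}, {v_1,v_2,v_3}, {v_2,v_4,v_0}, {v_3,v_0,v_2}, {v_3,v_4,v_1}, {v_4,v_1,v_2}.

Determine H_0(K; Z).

H_0 = Z.

We work with the vertex ordering v_0 < v_1 < v_2 < v_3 < v_4. The simplices of K, each written with vertices in increasing order, are:

  0-simplices (5): [v_0], [v_1], [v_2], [v_3], [v_4]
  1-simplices (9): [v_0,v_2], [v_0,v_3], [v_0,v_4], [v_1,v_2], [v_1,v_3], [v_1,v_4], [v_2,v_3], [v_2,v_4], [v_3,v_4]
  2-simplices (6): [v_0,v_2,v_3], [v_0,v_2,v_4], [v_0,v_3,v_4], [v_1,v_2,v_3], [v_1,v_2,v_4], [v_1,v_3,v_4]

giving chain groups C_0 ≅ Z^5, C_1 ≅ Z^9, C_2 ≅ Z^6.

The boundary map ∂_1: C_1 → C_0 is given by ∂[p,q] = [q] − [p]. For instance
  ∂[v_0,v_4] = [v_4] − [v_0].
This gives a 5×9 integer matrix of rank 4; reducing to Smith normal form yields diagonal entries (1,1,1,1).

Boundary ∂_2: C_2 → C_1 sends each 2-simplex [p,q,r] to [q,r] − [p,r] + [p,q]. For instance
  ∂[v_0,v_2,v_3] = [v_2,v_3] − [v_0,v_3] + [v_0,v_2],
  ∂[v_0,v_2,v_4] = [v_2,v_4] − [v_0,v_4] + [v_0,v_2].
As a 9×6 matrix over Z this has rank 5, with invariant factors (1,1,1,1,1).

Now H_k = ker ∂_k / im ∂_{k+1}, so:

  H_0: rank C_0 − rank ∂_1 = 5 − 4 = 1, and the invariant factors of ∂_1 are all 1, so H_0 = Z.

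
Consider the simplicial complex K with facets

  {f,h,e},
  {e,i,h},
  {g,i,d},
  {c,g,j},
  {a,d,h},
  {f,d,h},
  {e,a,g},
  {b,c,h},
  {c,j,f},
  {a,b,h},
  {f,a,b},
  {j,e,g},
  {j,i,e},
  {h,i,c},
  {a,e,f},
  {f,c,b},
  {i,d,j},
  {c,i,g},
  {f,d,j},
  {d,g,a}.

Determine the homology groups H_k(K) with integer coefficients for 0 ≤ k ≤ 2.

H_0 ≅ Z,  H_1 ≅ Z ⊕ Z_2,  H_2 = 0.

Fix the vertex order a < b < c < d < e < f < g < h < i < j and write every simplex with vertices in increasing order. Then dim K = 2 and the simplices of K are:

  0-simplices (10): a, b, c, d, e, f, g, h, i, j
  1-simplices (30): ab, ad, ae, af, ag, ah, bc, bf, bh, cf, cg, ch, ci, cj, df, dg, dh, di, dj, ef, eg, eh, ei, ej, fh, fj, gi, gj, hi, ij
  2-simplices (20): abf, abh, adg, adh, aef, aeg, bcf, bch, cfj, cgi, cgj, chi, dfh, dfj, dgi, dij, efh, egj, ehi, eij

giving chain groups C_0 ≅ Z^10, C_1 ≅ Z^30, C_2 ≅ Z^20.

The boundary map ∂_1: C_1 → C_0 sends each edge [p,q] (with p < q) to q − p. For instance
  ∂di = i − d.
The 10×30 boundary matrix has rank 9 and Smith normal form diag(1,1,1,1,1,1,1,1,1).

Boundary ∂_2: C_2 → C_1 acts by ∂[p,q,r] = [q,r] − [p,r] + [p,q]. For instance
  ∂adh = dh − ah + ad,
  ∂cgi = gi − ci + cg.
The 30×20 boundary matrix has rank 20 and Smith normal form diag(1,1,1,1,1,1,1,1,1,1,1,1,1,1,1,1,1,1,1,2).

Reading off H_k = ker ∂_k / im ∂_{k+1}:

  H_0: rank C_0 − rank ∂_1 = 10 − 9 = 1, and the invariant factors of ∂_1 are all 1, so H_0 ≅ Z.
  H_1: rank ker ∂_1 − rank ∂_2 = (30 − 9) − 20 = 1, and ∂_2 has invariant factor 2 > 1, so H_1 ≅ Z ⊕ Z_2.
  H_2: rank ker ∂_2 − rank ∂_3 = (20 − 20) − 0 = 0, and there is no ∂_3, so H_2 ≅ 0.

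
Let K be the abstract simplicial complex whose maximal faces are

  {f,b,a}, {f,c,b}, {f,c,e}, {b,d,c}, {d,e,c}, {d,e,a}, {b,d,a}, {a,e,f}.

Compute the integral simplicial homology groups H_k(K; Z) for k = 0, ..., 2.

H_0 ≅ Z,  H_1 = 0,  H_2 ≅ Z.

We work with the vertex ordering a < b < c < d < e < f. The simplices of K, each written with vertices in increasing order, are:

  0-simplices (6): a, b, c, d, e, f
  1-simplices (12): ab, ad, ae, af, bc, bd, bf, cd, ce, cf, de, ef
  2-simplices (8): abd, abf, ade, aef, bcd, bcf, cde, cef

so the chain groups are C_0 ≅ Z^6, C_1 ≅ Z^12, C_2 ≅ Z^8.

The boundary map ∂_1: C_1 → C_0 is given by ∂[p,q] = [q] − [p].
The 6×12 boundary matrix has rank 5 and Smith normal form diag(1,1,1,1,1).

∂_2: C_2 → C_1 sends each 2-simplex [p,q,r] to [q,r] − [p,r] + [p,q]. For instance
  ∂ade = de − ae + ad,
  ∂cde = de − ce + cd.
As a 12×8 matrix over Z this has rank 7, with invariant factors (1,1,1,1,1,1,1).

Now H_k = ker ∂_k / im ∂_{k+1}, so:

  H_0: rank C_0 − rank ∂_1 = 6 − 5 = 1, and the invariant factors of ∂_1 are all 1, so H_0 ≅ Z.
  H_1: rank ker ∂_1 − rank ∂_2 = (12 − 5) − 7 = 0, and the invariant factors of ∂_2 are all 1, so H_1 ≅ 0.
  H_2: rank ker ∂_2 − rank ∂_3 = (8 − 7) − 0 = 1, and there is no ∂_3, so H_2 ≅ Z.

As a check, the Euler characteristic is 6 − 12 + 8 = 2, which agrees with 1 − 0 + 1 = 2.
(K is a triangulation of the 2-sphere S^2.)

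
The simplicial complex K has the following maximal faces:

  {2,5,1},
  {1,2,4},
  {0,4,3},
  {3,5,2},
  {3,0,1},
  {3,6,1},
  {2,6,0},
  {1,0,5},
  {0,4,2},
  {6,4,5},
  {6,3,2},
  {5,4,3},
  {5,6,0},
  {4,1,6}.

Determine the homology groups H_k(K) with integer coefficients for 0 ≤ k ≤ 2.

We work with the vertex ordering 0 < 1 < 2 < 3 < 4 < 5 < 6. The simplices of K, each written with vertices in increasing order, are:

  0-simplices (7): [0], [1], [2], [3], [4], [5], [6]
  1-simplices (21): [0,1], [0,2], [0,3], [0,4], [0,5], [0,6], [1,2], [1,3], [1,4], [1,5], [1,6], [2,3], [2,4], [2,5], [2,6], [3,4], [3,5], [3,6], [4,5], [4,6], [5,6]
  2-simplices (14): [0,1,3], [0,1,5], [0,2,4], [0,2,6], [0,3,4], [0,5,6], [1,2,4], [1,2,5], [1,3,6], [1,4,6], [2,3,5], [2,3,6], [3,4,5], [4,5,6]

Hence C_0 ≅ Z^7, C_1 ≅ Z^21, C_2 ≅ Z^14.

The boundary map ∂_1: C_1 → C_0 sends each edge [p,q] (with p < q) to q − p.
The resulting 7×21 matrix has rank 6, and its Smith normal form has invariant factors (1,1,1,1,1,1).

Boundary ∂_2: C_2 → C_1 sends each 2-simplex [p,q,r] to [q,r] − [p,r] + [p,q]. For instance
  ∂[4,5,6] = [5,6] − [4,6] + [4,5],
  ∂[1,3,6] = [3,6] − [1,6] + [1,3].
As a 21×14 matrix over Z this has rank 13, with invariant factors (1,1,1,1,1,1,1,1,1,1,1,1,1).

Computing H_k = (kernel of ∂_k) / (image of ∂_{k+1}):

  H_0: rank C_0 − rank ∂_1 = 7 − 6 = 1, and the invariant factors of ∂_1 are all 1, so H_0 ≅ Z.
  H_1: rank ker ∂_1 − rank ∂_2 = (21 − 6) − 13 = 2, and the invariant factors of ∂_2 are all 1, so H_1 ≅ Z^2.
  H_2: rank ker ∂_2 − rank ∂_3 = (14 − 13) − 0 = 1, and there is no ∂_3, so H_2 ≅ Z.

H_0 = Z,  H_1 = Z^2,  H_2 = Z.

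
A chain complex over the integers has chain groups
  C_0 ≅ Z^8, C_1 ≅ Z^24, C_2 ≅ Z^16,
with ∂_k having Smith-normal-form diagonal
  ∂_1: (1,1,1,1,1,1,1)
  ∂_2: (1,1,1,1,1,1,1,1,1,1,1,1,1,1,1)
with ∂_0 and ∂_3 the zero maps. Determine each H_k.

H_0: b_0 = 8 − 0 − 7 = 1; torsion from ∂_1 factors > 1: none. So H_0 = Z.
H_1: b_1 = 24 − 7 − 15 = 2; torsion from ∂_2 factors > 1: none. So H_1 = Z^2.
H_2: b_2 = 16 − 15 − 0 = 1; torsion from ∂_3 factors > 1: none. So H_2 = Z.

H_0 = Z,  H_1 = Z^2,  H_2 = Z.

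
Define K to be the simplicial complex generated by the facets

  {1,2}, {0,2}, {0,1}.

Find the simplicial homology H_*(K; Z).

We work with the vertex ordering 0 < 1 < 2. The simplices of K, each written with vertices in increasing order, are:

  0-simplices (3): [0], [1], [2]
  1-simplices (3): [0,1], [0,2], [1,2]

so the chain groups are C_0 ≅ Z^3, C_1 ≅ Z^3.

∂_1: C_1 → C_0 maps an edge to its endpoints' difference, ∂[p,q] = q − p. For instance
  ∂[0,1] = [1] − [0].
As a 3×3 matrix over Z this has rank 2, with invariant factors (1,1).

From H_k ≅ ker(∂_k) / im(∂_{k+1}) we obtain:

  H_0: rank C_0 − rank ∂_1 = 3 − 2 = 1, and the invariant factors of ∂_1 are all 1, so H_0 = Z.
  H_1: rank ker ∂_1 − rank ∂_2 = (3 − 2) − 0 = 1, and there is no ∂_2, so H_1 = Z.

As a check, the Euler characteristic is 3 − 3 = 0, which agrees with 1 − 1 = 0.
(K is a triangulation of the circle S^1.)

H_0 ≅ Z,  H_1 ≅ Z.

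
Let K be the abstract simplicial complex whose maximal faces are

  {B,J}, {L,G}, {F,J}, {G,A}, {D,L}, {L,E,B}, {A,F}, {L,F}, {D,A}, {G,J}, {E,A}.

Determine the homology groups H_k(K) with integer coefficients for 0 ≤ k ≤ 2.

Fix the vertex order A < B < D < E < F < G < J < L and write every simplex with vertices in increasing order. Then dim K = 2 and the simplices of K are:

  0-simplices (8): A, B, D, E, F, G, J, L
  1-simplices (13): AD, AE, AF, AG, BE, BJ, BL, DL, EL, FJ, FL, GJ, GL
  2-simplices (1): BEL

giving chain groups C_0 ≅ Z^8, C_1 ≅ Z^13, C_2 ≅ Z^1.

∂_1: C_1 → C_0 sends each edge [p,q] (with p < q) to q − p.
This gives a 8×13 integer matrix of rank 7; reducing to Smith normal form yields diagonal entries (1,1,1,1,1,1,1).

Boundary ∂_2: C_2 → C_1 sends each 2-simplex [p,q,r] to [q,r] − [p,r] + [p,q]. For instance
  ∂BEL = EL − BL + BE.
The 13×1 boundary matrix has rank 1 and Smith normal form diag(1).

Now H_k = ker ∂_k / im ∂_{k+1}, so:

  H_0: rank C_0 − rank ∂_1 = 8 − 7 = 1, and the invariant factors of ∂_1 are all 1, so H_0 ≅ Z.
  H_1: rank ker ∂_1 − rank ∂_2 = (13 − 7) − 1 = 5, and the invariant factors of ∂_2 are all 1, so H_1 ≅ Z^5.
  H_2: rank ker ∂_2 − rank ∂_3 = (1 − 1) − 0 = 0, and there is no ∂_3, so H_2 ≅ 0.

As a check, the Euler characteristic is 8 − 13 + 1 = -4, which agrees with 1 − 5 + 0 = -4.

H_0 = Z,  H_1 = Z^5,  H_2 = 0.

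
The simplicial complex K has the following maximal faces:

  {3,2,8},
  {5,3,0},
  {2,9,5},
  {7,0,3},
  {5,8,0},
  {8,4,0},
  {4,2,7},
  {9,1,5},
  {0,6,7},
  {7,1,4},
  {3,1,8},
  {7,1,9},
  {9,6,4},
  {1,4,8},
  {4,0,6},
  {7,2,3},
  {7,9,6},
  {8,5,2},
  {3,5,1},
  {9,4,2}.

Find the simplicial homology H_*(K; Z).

Fix the vertex order 0 < 1 < 2 < 3 < 4 < 5 < 6 < 7 < 8 < 9 and write every simplex with vertices in increasing order. Then dim K = 2 and the simplices of K are:

  0-simplices (10): [0], [1], [2], [3], [4], [5], [6], [7], [8], [9]
  1-simplices (30): (30 of them)
  2-simplices (20): (20 of them)

Hence C_0 ≅ Z^10, C_1 ≅ Z^30, C_2 ≅ Z^20.

The boundary map ∂_1: C_1 → C_0 is given by ∂[p,q] = [q] − [p]. For instance
  ∂[1,3] = [3] − [1].
As a 10×30 matrix over Z this has rank 9, with invariant factors (1,1,1,1,1,1,1,1,1).

∂_2: C_2 → C_1 acts by ∂[p,q,r] = [q,r] − [p,r] + [p,q]. For instance
  ∂[2,4,9] = [4,9] − [2,9] + [2,4],
  ∂[1,3,8] = [3,8] − [1,8] + [1,3].
This gives a 30×20 integer matrix of rank 20; reducing to Smith normal form yields diagonal entries (1,1,1,1,1,1,1,1,1,1,1,1,1,1,1,1,1,1,1,2).

Now H_k = ker ∂_k / im ∂_{k+1}, so:

  H_0: rank C_0 − rank ∂_1 = 10 − 9 = 1, and the invariant factors of ∂_1 are all 1, so H_0 ≅ Z.
  H_1: rank ker ∂_1 − rank ∂_2 = (30 − 9) − 20 = 1, and ∂_2 has invariant factor 2 > 1, so H_1 ≅ Z × Z/2.
  H_2: rank ker ∂_2 − rank ∂_3 = (20 − 20) − 0 = 0, and there is no ∂_3, so H_2 ≅ 0.

As a check, the Euler characteristic is 10 − 30 + 20 = 0, which agrees with 1 − 1 + 0 = 0.

H_0 ≅ Z,  H_1 ≅ Z × Z/2,  H_2 = 0.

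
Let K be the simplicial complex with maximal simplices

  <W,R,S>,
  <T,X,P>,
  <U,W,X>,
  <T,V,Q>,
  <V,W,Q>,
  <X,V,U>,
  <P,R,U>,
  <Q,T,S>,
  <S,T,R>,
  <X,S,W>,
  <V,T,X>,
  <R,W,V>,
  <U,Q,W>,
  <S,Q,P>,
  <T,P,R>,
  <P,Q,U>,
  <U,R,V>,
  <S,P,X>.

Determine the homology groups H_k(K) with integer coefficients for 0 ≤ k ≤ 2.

Fix the vertex order P < Q < R < S < T < U < V < W < X and write every simplex with vertices in increasing order. Then dim K = 2 and the simplices of K are:

  0-simplices (9): P, Q, R, S, T, U, V, W, X
  1-simplices (27): PQ, PR, PS, PT, PU, PX, QS, QT, QU, QV, QW, RS, RT, RU, RV, RW, ST, SW, SX, TV, TX, UV, UW, UX, VW, VX, WX
  2-simplices (18): PQS, PQU, PRT, PRU, PSX, PTX, QST, QTV, QUW, QVW, RST, RSW, RUV, RVW, SWX, TVX, UVX, UWX

so the chain groups are C_0 ≅ Z^9, C_1 ≅ Z^27, C_2 ≅ Z^18.

Boundary ∂_1: C_1 → C_0 sends each edge [p,q] (with p < q) to q − p. For instance
  ∂RT = T − R.
As a 9×27 matrix over Z this has rank 8, with invariant factors (1,1,1,1,1,1,1,1).

∂_2: C_2 → C_1 sends each 2-simplex [p,q,r] to [q,r] − [p,r] + [p,q]. For instance
  ∂PRU = RU − PU + PR,
  ∂QTV = TV − QV + QT.
This gives a 27×18 integer matrix of rank 18; reducing to Smith normal form yields diagonal entries (1,1,1,1,1,1,1,1,1,1,1,1,1,1,1,1,1,2).

Computing H_k = (kernel of ∂_k) / (image of ∂_{k+1}):

  H_0: rank C_0 − rank ∂_1 = 9 − 8 = 1, and the invariant factors of ∂_1 are all 1, so H_0 ≅ Z.
  H_1: rank ker ∂_1 − rank ∂_2 = (27 − 8) − 18 = 1, and ∂_2 has invariant factor 2 > 1, so H_1 ≅ Z ⊕ Z/2Z.
  H_2: rank ker ∂_2 − rank ∂_3 = (18 − 18) − 0 = 0, and there is no ∂_3, so H_2 ≅ 0.

As a check, the Euler characteristic is 9 − 27 + 18 = 0, which agrees with 1 − 1 + 0 = 0.
(K is a triangulation of the Klein bottle.)

H_0 = Z,  H_1 = Z ⊕ Z/2Z,  H_2 = 0.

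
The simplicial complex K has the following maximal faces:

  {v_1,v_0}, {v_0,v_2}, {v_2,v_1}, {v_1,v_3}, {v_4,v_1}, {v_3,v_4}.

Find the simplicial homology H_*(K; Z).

Take the total order v_0 < v_1 < v_2 < v_3 < v_4 on the vertex set. Then K (dimension 1) consists of the simplices:

  0-simplices (5): [v_0], [v_1], [v_2], [v_3], [v_4]
  1-simplices (6): [v_0,v_1], [v_0,v_2], [v_1,v_2], [v_1,v_3], [v_1,v_4], [v_3,v_4]

giving chain groups C_0 ≅ Z^5, C_1 ≅ Z^6.

Boundary ∂_1: C_1 → C_0 is given by ∂[p,q] = [q] − [p].
This gives a 5×6 integer matrix of rank 4; reducing to Smith normal form yields diagonal entries (1,1,1,1).

From H_k ≅ ker(∂_k) / im(∂_{k+1}) we obtain:

  H_0: rank C_0 − rank ∂_1 = 5 − 4 = 1, and the invariant factors of ∂_1 are all 1, so H_0 = Z.
  H_1: rank ker ∂_1 − rank ∂_2 = (6 − 4) − 0 = 2, and there is no ∂_2, so H_1 = Z^2.

As a check, the Euler characteristic is 5 − 6 = -1, which agrees with 1 − 2 = -1.

H_0 ≅ Z,  H_1 ≅ Z^2.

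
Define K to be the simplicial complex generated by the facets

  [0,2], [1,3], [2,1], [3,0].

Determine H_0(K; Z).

We work with the vertex ordering 0 < 1 < 2 < 3. The simplices of K, each written with vertices in increasing order, are:

  0-simplices (4): [0], [1], [2], [3]
  1-simplices (4): [0,2], [0,3], [1,2], [1,3]

so the chain groups are C_0 ≅ Z^4, C_1 ≅ Z^4.

The boundary map ∂_1: C_1 → C_0 is given by ∂[p,q] = [q] − [p]. For instance
  ∂[1,2] = [2] − [1].
The 4×4 boundary matrix has rank 3 and Smith normal form diag(1,1,1).

Computing H_k = (kernel of ∂_k) / (image of ∂_{k+1}):

  H_0: rank C_0 − rank ∂_1 = 4 − 3 = 1, and the invariant factors of ∂_1 are all 1, so H_0 = Z.

(K is a triangulation of the circle S^1.)

H_0 = Z.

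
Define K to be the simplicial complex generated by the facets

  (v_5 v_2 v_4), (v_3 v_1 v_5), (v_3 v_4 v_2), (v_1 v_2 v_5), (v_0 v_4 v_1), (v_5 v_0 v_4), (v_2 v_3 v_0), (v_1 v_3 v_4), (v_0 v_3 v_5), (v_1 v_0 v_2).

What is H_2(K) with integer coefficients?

H_2 = 0.

K has 6 vertices, 15 edges, 10 triangles.
rank ∂_2 = 10, rank ∂_3 = 0 ⇒ b_2 = 10 − 10 − 0 = 0. So H_2 ≅ 0.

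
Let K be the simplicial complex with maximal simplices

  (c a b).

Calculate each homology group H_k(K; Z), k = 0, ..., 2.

Take the total order a < b < c on the vertex set. Then K (dimension 2) consists of the simplices:

  0-simplices (3): a, b, c
  1-simplices (3): ab, ac, bc
  2-simplices (1): abc

giving chain groups C_0 ≅ Z^3, C_1 ≅ Z^3, C_2 ≅ Z^1.

Boundary ∂_1: C_1 → C_0 maps an edge to its endpoints' difference, ∂[p,q] = q − p. For instance
  ∂ab = b − a.
The resulting 3×3 matrix has rank 2, and its Smith normal form has invariant factors (1,1).

The boundary map ∂_2: C_2 → C_1 maps a triangle to the signed sum of its edges. For instance
  ∂abc = bc − ac + ab.
The resulting 3×1 matrix has rank 1, and its Smith normal form has invariant factors (1).

From H_k ≅ ker(∂_k) / im(∂_{k+1}) we obtain:

  H_0: rank C_0 − rank ∂_1 = 3 − 2 = 1, and the invariant factors of ∂_1 are all 1, so H_0 ≅ Z.
  H_1: rank ker ∂_1 − rank ∂_2 = (3 − 2) − 1 = 0, and the invariant factors of ∂_2 are all 1, so H_1 ≅ 0.
  H_2: rank ker ∂_2 − rank ∂_3 = (1 − 1) − 0 = 0, and there is no ∂_3, so H_2 ≅ 0.

H_0 = Z,  H_1 = 0,  H_2 = 0.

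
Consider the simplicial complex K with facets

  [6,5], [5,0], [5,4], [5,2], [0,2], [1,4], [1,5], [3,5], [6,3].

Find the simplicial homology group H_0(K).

H_0 = Z.

Take the total order 0 < 1 < 2 < 3 < 4 < 5 < 6 on the vertex set. Then K (dimension 1) consists of the simplices:

  0-simplices (7): [0], [1], [2], [3], [4], [5], [6]
  1-simplices (9): [0,2], [0,5], [1,4], [1,5], [2,5], [3,5], [3,6], [4,5], [5,6]

Hence C_0 ≅ Z^7, C_1 ≅ Z^9.

Boundary ∂_1: C_1 → C_0 is given by ∂[p,q] = [q] − [p]. For instance
  ∂[5,6] = [6] − [5].
This gives a 7×9 integer matrix of rank 6; reducing to Smith normal form yields diagonal entries (1,1,1,1,1,1).

Computing H_k = (kernel of ∂_k) / (image of ∂_{k+1}):

  H_0: rank C_0 − rank ∂_1 = 7 − 6 = 1, and the invariant factors of ∂_1 are all 1, so H_0 = Z.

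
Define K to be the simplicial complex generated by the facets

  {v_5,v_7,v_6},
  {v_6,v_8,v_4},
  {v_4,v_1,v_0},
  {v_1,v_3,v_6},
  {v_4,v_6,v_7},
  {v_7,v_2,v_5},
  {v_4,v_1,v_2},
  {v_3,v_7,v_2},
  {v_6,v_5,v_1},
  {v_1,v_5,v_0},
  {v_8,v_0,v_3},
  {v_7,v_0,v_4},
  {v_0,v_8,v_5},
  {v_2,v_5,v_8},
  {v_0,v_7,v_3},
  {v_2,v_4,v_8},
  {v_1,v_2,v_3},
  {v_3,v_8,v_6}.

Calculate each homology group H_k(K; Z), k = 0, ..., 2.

Order the vertices as v_0 < v_1 < v_2 < v_3 < v_4 < v_5 < v_6 < v_7 < v_8. Listing each simplex with vertices in this order, K has dimension 2 with simplices:

  0-simplices (9): [v_0], [v_1], [v_2], [v_3], [v_4], [v_5], [v_6], [v_7], [v_8]
  1-simplices (27): (27 of them)
  2-simplices (18): (18 of them)

Hence C_0 ≅ Z^9, C_1 ≅ Z^27, C_2 ≅ Z^18.

The boundary map ∂_1: C_1 → C_0 maps an edge to its endpoints' difference, ∂[p,q] = q − p. For instance
  ∂[v_2,v_7] = [v_7] − [v_2].
The 9×27 boundary matrix has rank 8 and Smith normal form diag(1,1,1,1,1,1,1,1).

The boundary map ∂_2: C_2 → C_1 acts by ∂[p,q,r] = [q,r] − [p,r] + [p,q]. For instance
  ∂[v_1,v_5,v_6] = [v_5,v_6] − [v_1,v_6] + [v_1,v_5],
  ∂[v_1,v_3,v_6] = [v_3,v_6] − [v_1,v_6] + [v_1,v_3].
The resulting 27×18 matrix has rank 17, and its Smith normal form has invariant factors (1,1,1,1,1,1,1,1,1,1,1,1,1,1,1,1,1).

Reading off H_k = ker ∂_k / im ∂_{k+1}:

  H_0: rank C_0 − rank ∂_1 = 9 − 8 = 1, and the invariant factors of ∂_1 are all 1, so H_0 = Z.
  H_1: rank ker ∂_1 − rank ∂_2 = (27 − 8) − 17 = 2, and the invariant factors of ∂_2 are all 1, so H_1 = Z^2.
  H_2: rank ker ∂_2 − rank ∂_3 = (18 − 17) − 0 = 1, and there is no ∂_3, so H_2 = Z.

H_0 = Z,  H_1 = Z^2,  H_2 = Z.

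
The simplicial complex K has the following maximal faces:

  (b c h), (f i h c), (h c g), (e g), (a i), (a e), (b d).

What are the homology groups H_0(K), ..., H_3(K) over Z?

Take the total order a < b < c < d < e < f < g < h < i on the vertex set. Then K (dimension 3) consists of the simplices:

  0-simplices (9): a, b, c, d, e, f, g, h, i
  1-simplices (14): ae, ai, bc, bd, bh, cf, cg, ch, ci, eg, fh, fi, gh, hi
  2-simplices (6): bch, cfh, cfi, cgh, chi, fhi
  3-simplices (1): cfhi

giving chain groups C_0 ≅ Z^9, C_1 ≅ Z^14, C_2 ≅ Z^6, C_3 ≅ Z^1.

Boundary ∂_1: C_1 → C_0 maps an edge to its endpoints' difference, ∂[p,q] = q − p.
The resulting 9×14 matrix has rank 8, and its Smith normal form has invariant factors (1,1,1,1,1,1,1,1).

Boundary ∂_2: C_2 → C_1 maps a triangle to the signed sum of its edges. For instance
  ∂cfi = fi − ci + cf,
  ∂cgh = gh − ch + cg.
As a 14×6 matrix over Z this has rank 5, with invariant factors (1,1,1,1,1).

Boundary ∂_3: C_3 → C_2 sends each 3-simplex σ to the alternating sum Σ_i (−1)^i (σ with its i-th vertex removed). For instance
  ∂cfhi = fhi − chi + cfi − cfh.
This gives a 6×1 integer matrix of rank 1; reducing to Smith normal form yields diagonal entries (1).

Now H_k = ker ∂_k / im ∂_{k+1}, so:

  H_0: rank C_0 − rank ∂_1 = 9 − 8 = 1, and the invariant factors of ∂_1 are all 1, so H_0 = Z.
  H_1: rank ker ∂_1 − rank ∂_2 = (14 − 8) − 5 = 1, and the invariant factors of ∂_2 are all 1, so H_1 = Z.
  H_2: rank ker ∂_2 − rank ∂_3 = (6 − 5) − 1 = 0, and the invariant factors of ∂_3 are all 1, so H_2 = 0.
  H_3: rank ker ∂_3 − rank ∂_4 = (1 − 1) − 0 = 0, and there is no ∂_4, so H_3 = 0.

H_0 = Z,  H_1 = Z,  H_2 = 0,  H_3 = 0.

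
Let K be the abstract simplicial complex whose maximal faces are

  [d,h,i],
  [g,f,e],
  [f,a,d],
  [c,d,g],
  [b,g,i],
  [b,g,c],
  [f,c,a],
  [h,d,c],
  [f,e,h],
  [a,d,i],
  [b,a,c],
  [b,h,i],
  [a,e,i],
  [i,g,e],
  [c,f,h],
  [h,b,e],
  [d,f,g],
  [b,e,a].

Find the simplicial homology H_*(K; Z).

K has 9 vertices, 27 edges, 18 triangles.
rank ∂_0 = 0, rank ∂_1 = 8 ⇒ b_0 = 9 − 0 − 8 = 1; all invariant factors of ∂_1 are 1 so no torsion. So H_0 ≅ Z.
rank ∂_1 = 8, rank ∂_2 = 18 ⇒ b_1 = 27 − 8 − 18 = 1; ∂_2 has invariant factor(s) [2] giving torsion. So H_1 ≅ Z ⊕ Z_2.
rank ∂_2 = 18, rank ∂_3 = 0 ⇒ b_2 = 18 − 18 − 0 = 0. So H_2 ≅ 0.

H_0 = Z,  H_1 = Z ⊕ Z_2,  H_2 = 0.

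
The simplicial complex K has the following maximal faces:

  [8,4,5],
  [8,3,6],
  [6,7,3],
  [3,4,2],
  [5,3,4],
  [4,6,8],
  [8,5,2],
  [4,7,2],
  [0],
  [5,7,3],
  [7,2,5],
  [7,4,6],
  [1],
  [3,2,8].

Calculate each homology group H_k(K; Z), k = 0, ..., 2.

Order the vertices as 0 < 1 < 2 < 3 < 4 < 5 < 6 < 7 < 8. Listing each simplex with vertices in this order, K has dimension 2 with simplices:

  0-simplices (9): [0], [1], [2], [3], [4], [5], [6], [7], [8]
  1-simplices (18): [2,3], [2,4], [2,5], [2,7], [2,8], [3,4], [3,5], [3,6], [3,7], [3,8], [4,5], [4,6], [4,7], [4,8], [5,7], [5,8], [6,7], [6,8]
  2-simplices (12): [2,3,4], [2,3,8], [2,4,7], [2,5,7], [2,5,8], [3,4,5], [3,5,7], [3,6,7], [3,6,8], [4,5,8], [4,6,7], [4,6,8]

Hence C_0 ≅ Z^9, C_1 ≅ Z^18, C_2 ≅ Z^12.

The boundary map ∂_1: C_1 → C_0 maps an edge to its endpoints' difference, ∂[p,q] = q − p. For instance
  ∂[3,8] = [8] − [3].
The resulting 9×18 matrix has rank 6, and its Smith normal form has invariant factors (1,1,1,1,1,1).

Boundary ∂_2: C_2 → C_1 acts by ∂[p,q,r] = [q,r] − [p,r] + [p,q]. For instance
  ∂[4,6,8] = [6,8] − [4,8] + [4,6],
  ∂[4,6,7] = [6,7] − [4,7] + [4,6].
The 18×12 boundary matrix has rank 12 and Smith normal form diag(1,1,1,1,1,1,1,1,1,1,1,2).

Computing H_k = (kernel of ∂_k) / (image of ∂_{k+1}):

  H_0: rank C_0 − rank ∂_1 = 9 − 6 = 3, and the invariant factors of ∂_1 are all 1, so H_0 ≅ Z^3.
  H_1: rank ker ∂_1 − rank ∂_2 = (18 − 6) − 12 = 0, and ∂_2 has invariant factor 2 > 1, so H_1 ≅ Z_2.
  H_2: rank ker ∂_2 − rank ∂_3 = (12 − 12) − 0 = 0, and there is no ∂_3, so H_2 ≅ 0.

H_0 = Z^3,  H_1 = Z_2,  H_2 = 0.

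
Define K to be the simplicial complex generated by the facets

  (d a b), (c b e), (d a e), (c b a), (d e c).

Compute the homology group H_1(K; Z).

H_1 ≅ Z.

Take the total order a < b < c < d < e on the vertex set. Then K (dimension 2) consists of the simplices:

  0-simplices (5): a, b, c, d, e
  1-simplices (10): ab, ac, ad, ae, bc, bd, be, cd, ce, de
  2-simplices (5): abc, abd, ade, bce, cde

Hence C_0 ≅ Z^5, C_1 ≅ Z^10, C_2 ≅ Z^5.

∂_1: C_1 → C_0 is given by ∂[p,q] = [q] − [p]. For instance
  ∂ac = c − a.
The 5×10 boundary matrix has rank 4 and Smith normal form diag(1,1,1,1).

Boundary ∂_2: C_2 → C_1 maps a triangle to the signed sum of its edges. For instance
  ∂bce = ce − be + bc,
  ∂cde = de − ce + cd.
The 10×5 boundary matrix has rank 5 and Smith normal form diag(1,1,1,1,1).

Reading off H_k = ker ∂_k / im ∂_{k+1}:

  H_1: rank ker ∂_1 − rank ∂_2 = (10 − 4) − 5 = 1, and the invariant factors of ∂_2 are all 1, so H_1 ≅ Z.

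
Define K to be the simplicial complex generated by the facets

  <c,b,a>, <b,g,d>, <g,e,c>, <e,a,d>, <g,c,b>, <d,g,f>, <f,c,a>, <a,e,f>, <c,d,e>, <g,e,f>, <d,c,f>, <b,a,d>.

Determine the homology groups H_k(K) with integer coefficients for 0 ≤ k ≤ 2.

H_0 = Z,  H_1 = Z/2,  H_2 = 0.

We work with the vertex ordering a < b < c < d < e < f < g. The simplices of K, each written with vertices in increasing order, are:

  0-simplices (7): a, b, c, d, e, f, g
  1-simplices (18): ab, ac, ad, ae, af, bc, bd, bg, cd, ce, cf, cg, de, df, dg, ef, eg, fg
  2-simplices (12): abc, abd, acf, ade, aef, bcg, bdg, cde, cdf, ceg, dfg, efg

giving chain groups C_0 ≅ Z^7, C_1 ≅ Z^18, C_2 ≅ Z^12.

Boundary ∂_1: C_1 → C_0 is given by ∂[p,q] = [q] − [p]. For instance
  ∂ef = f − e.
The resulting 7×18 matrix has rank 6, and its Smith normal form has invariant factors (1,1,1,1,1,1).

Boundary ∂_2: C_2 → C_1 maps a triangle to the signed sum of its edges. For instance
  ∂aef = ef − af + ae,
  ∂ade = de − ae + ad.
The 18×12 boundary matrix has rank 12 and Smith normal form diag(1,1,1,1,1,1,1,1,1,1,1,2).

From H_k ≅ ker(∂_k) / im(∂_{k+1}) we obtain:

  H_0: rank C_0 − rank ∂_1 = 7 − 6 = 1, and the invariant factors of ∂_1 are all 1, so H_0 ≅ Z.
  H_1: rank ker ∂_1 − rank ∂_2 = (18 − 6) − 12 = 0, and ∂_2 has invariant factor 2 > 1, so H_1 ≅ Z/2.
  H_2: rank ker ∂_2 − rank ∂_3 = (12 − 12) − 0 = 0, and there is no ∂_3, so H_2 ≅ 0.

(K is a triangulation of the real projective plane RP^2.)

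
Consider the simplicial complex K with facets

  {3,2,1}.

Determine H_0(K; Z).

We work with the vertex ordering 1 < 2 < 3. The simplices of K, each written with vertices in increasing order, are:

  0-simplices (3): [1], [2], [3]
  1-simplices (3): [1,2], [1,3], [2,3]
  2-simplices (1): [1,2,3]

so the chain groups are C_0 ≅ Z^3, C_1 ≅ Z^3, C_2 ≅ Z^1.

∂_1: C_1 → C_0 is given by ∂[p,q] = [q] − [p].
This gives a 3×3 integer matrix of rank 2; reducing to Smith normal form yields diagonal entries (1,1).

The boundary map ∂_2: C_2 → C_1 acts by ∂[p,q,r] = [q,r] − [p,r] + [p,q]. For instance
  ∂[1,2,3] = [2,3] − [1,3] + [1,2].
The 3×1 boundary matrix has rank 1 and Smith normal form diag(1).

Reading off H_k = ker ∂_k / im ∂_{k+1}:

  H_0: rank C_0 − rank ∂_1 = 3 − 2 = 1, and the invariant factors of ∂_1 are all 1, so H_0 = Z.

H_0 ≅ Z.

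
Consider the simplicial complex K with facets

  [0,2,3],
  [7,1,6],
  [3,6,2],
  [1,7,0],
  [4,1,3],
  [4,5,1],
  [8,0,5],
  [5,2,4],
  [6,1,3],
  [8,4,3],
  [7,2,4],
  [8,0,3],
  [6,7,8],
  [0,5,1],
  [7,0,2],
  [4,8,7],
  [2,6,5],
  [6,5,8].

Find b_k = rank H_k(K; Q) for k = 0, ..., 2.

b_0 = 1, b_1 = 2, b_2 = 1.

K has 9 vertices, 27 edges, 18 triangles.
rank ∂_0 = 0, rank ∂_1 = 8 ⇒ b_0 = 9 − 0 − 8 = 1; all invariant factors of ∂_1 are 1 so no torsion. So H_0 = Z.
rank ∂_1 = 8, rank ∂_2 = 17 ⇒ b_1 = 27 − 8 − 17 = 2; all invariant factors of ∂_2 are 1 so no torsion. So H_1 = Z^2.
rank ∂_2 = 17, rank ∂_3 = 0 ⇒ b_2 = 18 − 17 − 0 = 1. So H_2 = Z.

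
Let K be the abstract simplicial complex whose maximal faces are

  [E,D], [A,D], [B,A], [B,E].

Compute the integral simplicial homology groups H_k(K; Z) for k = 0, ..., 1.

K has 4 vertices, 4 edges.
rank ∂_0 = 0, rank ∂_1 = 3 ⇒ b_0 = 4 − 0 − 3 = 1; all invariant factors of ∂_1 are 1 so no torsion. So H_0 ≅ Z.
rank ∂_1 = 3, rank ∂_2 = 0 ⇒ b_1 = 4 − 3 − 0 = 1. So H_1 ≅ Z.

H_0 ≅ Z,  H_1 ≅ Z.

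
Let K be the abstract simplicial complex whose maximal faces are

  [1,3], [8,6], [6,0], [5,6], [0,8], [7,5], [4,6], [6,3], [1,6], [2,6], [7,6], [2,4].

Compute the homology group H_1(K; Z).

K has 9 vertices, 12 edges.
rank ∂_1 = 8, rank ∂_2 = 0 ⇒ b_1 = 12 − 8 − 0 = 4. So H_1 = Z^4.

H_1 ≅ Z^4.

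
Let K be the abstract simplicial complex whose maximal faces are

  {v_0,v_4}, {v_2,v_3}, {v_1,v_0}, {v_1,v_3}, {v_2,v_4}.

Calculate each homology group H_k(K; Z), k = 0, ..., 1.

Take the total order v_0 < v_1 < v_2 < v_3 < v_4 on the vertex set. Then K (dimension 1) consists of the simplices:

  0-simplices (5): [v_0], [v_1], [v_2], [v_3], [v_4]
  1-simplices (5): [v_0,v_1], [v_0,v_4], [v_1,v_3], [v_2,v_3], [v_2,v_4]

so the chain groups are C_0 ≅ Z^5, C_1 ≅ Z^5.

Boundary ∂_1: C_1 → C_0 maps an edge to its endpoints' difference, ∂[p,q] = q − p. For instance
  ∂[v_0,v_4] = [v_4] − [v_0].
The 5×5 boundary matrix has rank 4 and Smith normal form diag(1,1,1,1).

Reading off H_k = ker ∂_k / im ∂_{k+1}:

  H_0: rank C_0 − rank ∂_1 = 5 − 4 = 1, and the invariant factors of ∂_1 are all 1, so H_0 = Z.
  H_1: rank ker ∂_1 − rank ∂_2 = (5 − 4) − 0 = 1, and there is no ∂_2, so H_1 = Z.

(K is a triangulation of the circle S^1.)

H_0 = Z,  H_1 = Z.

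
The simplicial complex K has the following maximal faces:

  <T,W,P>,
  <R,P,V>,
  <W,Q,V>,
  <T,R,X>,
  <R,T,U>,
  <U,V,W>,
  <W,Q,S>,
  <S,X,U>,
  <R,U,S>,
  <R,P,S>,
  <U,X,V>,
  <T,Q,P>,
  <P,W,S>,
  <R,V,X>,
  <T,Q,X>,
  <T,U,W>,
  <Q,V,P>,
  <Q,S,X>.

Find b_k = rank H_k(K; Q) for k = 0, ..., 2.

b_0 = 1, b_1 = 1, b_2 = 0.

We work with the vertex ordering P < Q < R < S < T < U < V < W < X. The simplices of K, each written with vertices in increasing order, are:

  0-simplices (9): P, Q, R, S, T, U, V, W, X
  1-simplices (27): PQ, PR, PS, PT, PV, PW, QS, QT, QV, QW, QX, RS, RT, RU, RV, RX, SU, SW, SX, TU, TW, TX, UV, UW, UX, VW, VX
  2-simplices (18): PQT, PQV, PRS, PRV, PSW, PTW, QSW, QSX, QTX, QVW, RSU, RTU, RTX, RVX, SUX, TUW, UVW, UVX

Hence C_0 ≅ Z^9, C_1 ≅ Z^27, C_2 ≅ Z^18.

Boundary ∂_1: C_1 → C_0 sends each edge [p,q] (with p < q) to q − p.
The 9×27 boundary matrix has rank 8 and Smith normal form diag(1,1,1,1,1,1,1,1).

The boundary map ∂_2: C_2 → C_1 acts by ∂[p,q,r] = [q,r] − [p,r] + [p,q]. For instance
  ∂RVX = VX − RX + RV,
  ∂TUW = UW − TW + TU.
This gives a 27×18 integer matrix of rank 18; reducing to Smith normal form yields diagonal entries (1,1,1,1,1,1,1,1,1,1,1,1,1,1,1,1,1,2).

Reading off H_k = ker ∂_k / im ∂_{k+1}:

  H_0: rank C_0 − rank ∂_1 = 9 − 8 = 1, and the invariant factors of ∂_1 are all 1, so H_0 = Z.
  H_1: rank ker ∂_1 − rank ∂_2 = (27 − 8) − 18 = 1, and ∂_2 has invariant factor 2 > 1, so H_1 = Z ⊕ Z/2Z.
  H_2: rank ker ∂_2 − rank ∂_3 = (18 − 18) − 0 = 0, and there is no ∂_3, so H_2 = 0.

Hence the Betti numbers are b_0 = 1, b_1 = 1, b_2 = 0.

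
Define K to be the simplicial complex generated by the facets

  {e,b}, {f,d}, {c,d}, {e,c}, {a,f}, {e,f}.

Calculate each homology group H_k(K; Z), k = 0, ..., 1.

Fix the vertex order a < b < c < d < e < f and write every simplex with vertices in increasing order. Then dim K = 1 and the simplices of K are:

  0-simplices (6): a, b, c, d, e, f
  1-simplices (6): af, be, cd, ce, df, ef

Hence C_0 ≅ Z^6, C_1 ≅ Z^6.

Boundary ∂_1: C_1 → C_0 maps an edge to its endpoints' difference, ∂[p,q] = q − p.
This gives a 6×6 integer matrix of rank 5; reducing to Smith normal form yields diagonal entries (1,1,1,1,1).

Computing H_k = (kernel of ∂_k) / (image of ∂_{k+1}):

  H_0: rank C_0 − rank ∂_1 = 6 − 5 = 1, and the invariant factors of ∂_1 are all 1, so H_0 = Z.
  H_1: rank ker ∂_1 − rank ∂_2 = (6 − 5) − 0 = 1, and there is no ∂_2, so H_1 = Z.

H_0 = Z,  H_1 = Z.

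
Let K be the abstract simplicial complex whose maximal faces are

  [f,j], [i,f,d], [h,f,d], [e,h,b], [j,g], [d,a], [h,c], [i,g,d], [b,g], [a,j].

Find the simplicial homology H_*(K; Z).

Take the total order a < b < c < d < e < f < g < h < i < j on the vertex set. Then K (dimension 2) consists of the simplices:

  0-simplices (10): a, b, c, d, e, f, g, h, i, j
  1-simplices (16): ad, aj, be, bg, bh, ch, df, dg, dh, di, eh, fh, fi, fj, gi, gj
  2-simplices (4): beh, dfh, dfi, dgi

giving chain groups C_0 ≅ Z^10, C_1 ≅ Z^16, C_2 ≅ Z^4.

∂_1: C_1 → C_0 is given by ∂[p,q] = [q] − [p]. For instance
  ∂dh = h − d.
This gives a 10×16 integer matrix of rank 9; reducing to Smith normal form yields diagonal entries (1,1,1,1,1,1,1,1,1).

Boundary ∂_2: C_2 → C_1 acts by ∂[p,q,r] = [q,r] − [p,r] + [p,q]. For instance
  ∂dfh = fh − dh + df,
  ∂dfi = fi − di + df.
This gives a 16×4 integer matrix of rank 4; reducing to Smith normal form yields diagonal entries (1,1,1,1).

Computing H_k = (kernel of ∂_k) / (image of ∂_{k+1}):

  H_0: rank C_0 − rank ∂_1 = 10 − 9 = 1, and the invariant factors of ∂_1 are all 1, so H_0 = Z.
  H_1: rank ker ∂_1 − rank ∂_2 = (16 − 9) − 4 = 3, and the invariant factors of ∂_2 are all 1, so H_1 = Z^3.
  H_2: rank ker ∂_2 − rank ∂_3 = (4 − 4) − 0 = 0, and there is no ∂_3, so H_2 = 0.

H_0 ≅ Z,  H_1 ≅ Z^3,  H_2 = 0.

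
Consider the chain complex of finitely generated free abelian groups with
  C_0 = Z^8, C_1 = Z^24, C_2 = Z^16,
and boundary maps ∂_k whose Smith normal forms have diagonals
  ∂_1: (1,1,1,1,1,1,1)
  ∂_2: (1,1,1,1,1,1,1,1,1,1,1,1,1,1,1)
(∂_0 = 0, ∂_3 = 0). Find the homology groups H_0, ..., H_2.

H_0 = Z,  H_1 = Z^2,  H_2 = Z.

H_0: b_0 = 8 − 0 − 7 = 1; torsion from ∂_1 factors > 1: none. So H_0 = Z.
H_1: b_1 = 24 − 7 − 15 = 2; torsion from ∂_2 factors > 1: none. So H_1 = Z^2.
H_2: b_2 = 16 − 15 − 0 = 1; torsion from ∂_3 factors > 1: none. So H_2 = Z.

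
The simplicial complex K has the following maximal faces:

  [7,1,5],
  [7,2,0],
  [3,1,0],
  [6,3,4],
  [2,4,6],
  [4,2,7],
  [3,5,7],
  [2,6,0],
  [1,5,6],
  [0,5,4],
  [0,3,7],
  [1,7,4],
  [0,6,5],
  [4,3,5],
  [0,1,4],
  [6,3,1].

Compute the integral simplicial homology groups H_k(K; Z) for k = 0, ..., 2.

Fix the vertex order 0 < 1 < 2 < 3 < 4 < 5 < 6 < 7 and write every simplex with vertices in increasing order. Then dim K = 2 and the simplices of K are:

  0-simplices (8): [0], [1], [2], [3], [4], [5], [6], [7]
  1-simplices (24): (24 of them)
  2-simplices (16): [0,1,3], [0,1,4], [0,2,6], [0,2,7], [0,3,7], [0,4,5], [0,5,6], [1,3,6], [1,4,7], [1,5,6], [1,5,7], [2,4,6], [2,4,7], [3,4,5], [3,4,6], [3,5,7]

Hence C_0 ≅ Z^8, C_1 ≅ Z^24, C_2 ≅ Z^16.

Boundary ∂_1: C_1 → C_0 sends each edge [p,q] (with p < q) to q − p.
This gives a 8×24 integer matrix of rank 7; reducing to Smith normal form yields diagonal entries (1,1,1,1,1,1,1).

The boundary map ∂_2: C_2 → C_1 maps a triangle to the signed sum of its edges. For instance
  ∂[2,4,6] = [4,6] − [2,6] + [2,4],
  ∂[2,4,7] = [4,7] − [2,7] + [2,4].
The resulting 24×16 matrix has rank 15, and its Smith normal form has invariant factors (1,1,1,1,1,1,1,1,1,1,1,1,1,1,1).

Computing H_k = (kernel of ∂_k) / (image of ∂_{k+1}):

  H_0: rank C_0 − rank ∂_1 = 8 − 7 = 1, and the invariant factors of ∂_1 are all 1, so H_0 = Z.
  H_1: rank ker ∂_1 − rank ∂_2 = (24 − 7) − 15 = 2, and the invariant factors of ∂_2 are all 1, so H_1 = Z^2.
  H_2: rank ker ∂_2 − rank ∂_3 = (16 − 15) − 0 = 1, and there is no ∂_3, so H_2 = Z.

H_0 ≅ Z,  H_1 ≅ Z^2,  H_2 ≅ Z.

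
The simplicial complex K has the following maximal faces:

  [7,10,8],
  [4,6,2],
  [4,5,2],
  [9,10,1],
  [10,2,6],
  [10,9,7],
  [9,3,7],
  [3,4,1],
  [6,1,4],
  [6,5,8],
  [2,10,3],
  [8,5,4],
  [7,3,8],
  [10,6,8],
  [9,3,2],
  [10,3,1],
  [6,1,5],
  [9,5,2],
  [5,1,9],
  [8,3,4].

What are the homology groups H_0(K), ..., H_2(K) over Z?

We work with the vertex ordering 1 < 2 < 3 < 4 < 5 < 6 < 7 < 8 < 9 < 10. The simplices of K, each written with vertices in increasing order, are:

  0-simplices (10): [1], [2], [3], [4], [5], [6], [7], [8], [9], [10]
  1-simplices (30): (30 of them)
  2-simplices (20): (20 of them)

giving chain groups C_0 ≅ Z^10, C_1 ≅ Z^30, C_2 ≅ Z^20.

Boundary ∂_1: C_1 → C_0 sends each edge [p,q] (with p < q) to q − p.
The resulting 10×30 matrix has rank 9, and its Smith normal form has invariant factors (1,1,1,1,1,1,1,1,1).

∂_2: C_2 → C_1 acts by ∂[p,q,r] = [q,r] − [p,r] + [p,q]. For instance
  ∂[1,5,6] = [5,6] − [1,6] + [1,5],
  ∂[1,5,9] = [5,9] − [1,9] + [1,5].
The 30×20 boundary matrix has rank 20 and Smith normal form diag(1,1,1,1,1,1,1,1,1,1,1,1,1,1,1,1,1,1,1,2).

Now H_k = ker ∂_k / im ∂_{k+1}, so:

  H_0: rank C_0 − rank ∂_1 = 10 − 9 = 1, and the invariant factors of ∂_1 are all 1, so H_0 ≅ Z.
  H_1: rank ker ∂_1 − rank ∂_2 = (30 − 9) − 20 = 1, and ∂_2 has invariant factor 2 > 1, so H_1 ≅ Z ⊕ Z/2.
  H_2: rank ker ∂_2 − rank ∂_3 = (20 − 20) − 0 = 0, and there is no ∂_3, so H_2 ≅ 0.

(K is a triangulation of the Klein bottle.)

H_0 = Z,  H_1 = Z ⊕ Z/2,  H_2 = 0.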